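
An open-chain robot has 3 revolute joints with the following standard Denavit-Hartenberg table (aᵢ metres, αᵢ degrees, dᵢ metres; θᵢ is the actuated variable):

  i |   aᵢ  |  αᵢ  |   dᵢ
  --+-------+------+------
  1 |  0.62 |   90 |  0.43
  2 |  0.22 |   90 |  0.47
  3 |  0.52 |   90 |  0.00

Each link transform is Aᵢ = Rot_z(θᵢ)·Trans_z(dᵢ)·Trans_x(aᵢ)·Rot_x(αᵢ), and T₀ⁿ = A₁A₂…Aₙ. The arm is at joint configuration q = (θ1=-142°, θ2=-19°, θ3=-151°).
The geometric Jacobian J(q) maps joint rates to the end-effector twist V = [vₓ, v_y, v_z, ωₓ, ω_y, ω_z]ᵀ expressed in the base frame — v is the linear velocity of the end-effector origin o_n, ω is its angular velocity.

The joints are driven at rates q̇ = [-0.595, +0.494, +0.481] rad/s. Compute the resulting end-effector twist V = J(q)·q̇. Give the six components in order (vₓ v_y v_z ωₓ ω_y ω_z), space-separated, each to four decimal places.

o_n = [-0.4478, -0.0733, 0.5064]
J₁: ẑ×o_n = [0.0733, -0.4478, 0.0000], ω = ẑ
J2: z=[-0.6157, 0.7880, 0.0000] o=[-0.4886, -0.3817, 0.4300] → [0.0602, 0.0471, -0.2220, -0.6157, 0.7880, 0.0000]
J3: z=[0.2566, 0.2004, -0.9455] o=[-0.9418, -0.1394, 0.3584] → [0.0922, -0.5051, -0.0821, 0.2566, 0.2004, -0.9455]
V = J·q̇ = [0.0305, 0.0467, -0.1492, -0.1807, 0.4857, -1.0498]

0.0305 0.0467 -0.1492 -0.1807 0.4857 -1.0498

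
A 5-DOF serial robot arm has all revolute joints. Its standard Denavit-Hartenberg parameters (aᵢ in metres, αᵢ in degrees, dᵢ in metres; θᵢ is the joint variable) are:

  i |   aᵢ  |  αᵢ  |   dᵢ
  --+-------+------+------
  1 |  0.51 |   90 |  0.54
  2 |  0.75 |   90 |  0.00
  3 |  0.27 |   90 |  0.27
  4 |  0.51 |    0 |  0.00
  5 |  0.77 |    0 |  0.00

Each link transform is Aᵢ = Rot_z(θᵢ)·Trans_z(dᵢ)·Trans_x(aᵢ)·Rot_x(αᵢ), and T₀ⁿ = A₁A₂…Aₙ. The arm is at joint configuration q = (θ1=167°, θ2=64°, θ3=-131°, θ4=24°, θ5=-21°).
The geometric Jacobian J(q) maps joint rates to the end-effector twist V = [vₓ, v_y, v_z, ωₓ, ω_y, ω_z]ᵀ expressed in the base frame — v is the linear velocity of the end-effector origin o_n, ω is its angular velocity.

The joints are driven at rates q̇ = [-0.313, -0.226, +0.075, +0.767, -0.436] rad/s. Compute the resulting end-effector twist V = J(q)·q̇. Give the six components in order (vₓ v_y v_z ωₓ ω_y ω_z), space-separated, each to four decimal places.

o_n = [-1.1045, -0.9106, 0.0998]
J₁: ẑ×o_n = [0.9106, -1.1045, 0.0000], ω = ẑ
J2: z=[0.2250, 0.9744, 0.0000] o=[-0.4969, 0.1147, 0.5400] → [-0.4289, 0.0990, 0.3613, 0.2250, 0.9744, 0.0000]
J3: z=[-0.8758, 0.2022, -0.4384] o=[-0.8173, 0.1887, 1.2141] → [-0.7072, -0.8500, 1.0208, -0.8758, 0.2022, -0.4384]
J4: z=[0.4699, 0.5648, -0.6783] o=[-1.0239, 0.0273, 0.9365] → [-1.1088, 0.4479, -0.3952, 0.4699, 0.5648, -0.6783]
J5: z=[0.4699, 0.5648, -0.6783] o=[-1.1541, -0.3036, 0.5709] → [-0.6779, 0.1877, -0.3133, 0.4699, 0.5648, -0.6783]
V = J·q̇ = [-0.7960, 0.5212, -0.1716, 0.0390, -0.0181, -0.5704]

-0.7960 0.5212 -0.1716 0.0390 -0.0181 -0.5704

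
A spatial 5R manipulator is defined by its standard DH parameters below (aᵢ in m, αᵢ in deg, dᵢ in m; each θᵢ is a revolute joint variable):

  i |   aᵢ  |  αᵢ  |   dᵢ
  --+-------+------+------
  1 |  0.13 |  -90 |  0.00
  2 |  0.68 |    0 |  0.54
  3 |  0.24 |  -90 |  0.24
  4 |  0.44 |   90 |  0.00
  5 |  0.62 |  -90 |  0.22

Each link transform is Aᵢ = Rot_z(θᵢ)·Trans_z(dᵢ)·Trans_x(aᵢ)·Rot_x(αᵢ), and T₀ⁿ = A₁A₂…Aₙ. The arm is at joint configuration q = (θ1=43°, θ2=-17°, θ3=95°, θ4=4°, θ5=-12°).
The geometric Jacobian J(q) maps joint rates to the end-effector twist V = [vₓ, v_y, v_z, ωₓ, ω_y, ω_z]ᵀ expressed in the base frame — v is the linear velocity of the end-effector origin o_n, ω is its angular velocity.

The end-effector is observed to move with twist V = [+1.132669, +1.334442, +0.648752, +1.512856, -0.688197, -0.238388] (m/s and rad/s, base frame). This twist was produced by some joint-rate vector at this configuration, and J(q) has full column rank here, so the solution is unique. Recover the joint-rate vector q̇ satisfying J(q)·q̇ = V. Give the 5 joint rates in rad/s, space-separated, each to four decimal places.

o_n = [0.2286, 1.4799, -1.0452]
J₁: ẑ×o_n = [-1.4799, 0.2286, 0.0000], ω = ẑ
J2: z=[-0.6820, 0.7314, 0.0000] o=[0.0951, 0.0887, 0.0000] → [-0.7644, -0.7129, -1.0465, -0.6820, 0.7314, 0.0000]
J3: z=[-0.6820, 0.7314, 0.0000] o=[0.2024, 0.9271, 0.1988] → [-0.9098, -0.8484, -0.3962, -0.6820, 0.7314, 0.0000]
J4: z=[-0.7154, -0.6671, -0.2079] o=[0.0752, 1.1366, -0.0359] → [0.7447, -0.7539, -0.1433, -0.7154, -0.6671, -0.2079]
J5: z=[-0.6697, 0.7395, -0.0682] o=[0.1629, 1.1764, -0.4653] → [-0.4082, -0.3929, -0.2519, -0.6697, 0.7395, -0.0682]
q̇ = J⁺·V = [-0.4300, -0.0900, -0.6590, -0.6630, -0.7880]

-0.4300 -0.0900 -0.6590 -0.6630 -0.7880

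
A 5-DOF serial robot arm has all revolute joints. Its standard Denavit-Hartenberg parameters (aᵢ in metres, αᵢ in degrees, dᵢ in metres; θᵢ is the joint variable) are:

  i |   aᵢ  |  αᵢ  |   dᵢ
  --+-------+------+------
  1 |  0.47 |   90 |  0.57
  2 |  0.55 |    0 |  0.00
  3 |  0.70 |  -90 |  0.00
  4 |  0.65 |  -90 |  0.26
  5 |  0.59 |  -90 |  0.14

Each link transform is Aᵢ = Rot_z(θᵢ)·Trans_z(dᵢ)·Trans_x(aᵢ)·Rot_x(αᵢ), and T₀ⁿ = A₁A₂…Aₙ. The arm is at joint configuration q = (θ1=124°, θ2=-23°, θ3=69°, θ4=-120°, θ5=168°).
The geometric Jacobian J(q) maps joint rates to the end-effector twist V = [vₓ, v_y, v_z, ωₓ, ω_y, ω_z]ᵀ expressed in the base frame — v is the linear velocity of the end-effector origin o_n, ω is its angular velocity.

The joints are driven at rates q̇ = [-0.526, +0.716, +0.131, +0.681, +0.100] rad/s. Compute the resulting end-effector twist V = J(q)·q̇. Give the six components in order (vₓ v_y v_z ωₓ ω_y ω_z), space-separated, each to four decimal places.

o_n = [-0.6852, 1.2539, 1.0150]
J₁: ẑ×o_n = [-1.2539, -0.6852, 0.0000], ω = ẑ
J2: z=[0.8290, 0.5592, 0.0000] o=[-0.2628, 0.3896, 0.5700] → [0.2489, -0.3689, 0.9527, 0.8290, 0.5592, 0.0000]
J3: z=[0.8290, 0.5592, 0.0000] o=[-0.5459, 0.8094, 0.3551] → [0.3690, -0.5471, 0.4464, 0.8290, 0.5592, 0.0000]
J4: z=[0.4022, -0.5964, 0.6947] o=[-0.8178, 1.2125, 0.8586] → [-0.1220, 0.0292, 0.0958, 0.4022, -0.5964, 0.6947]
J5: z=[0.0781, 0.7783, 0.6230] o=[-0.1203, 1.1851, 0.8055] → [0.1202, -0.3682, 0.4450, 0.0781, 0.7783, 0.6230]
V = J·q̇ = [0.8150, 0.0077, 0.8503, 0.9839, 0.1453, 0.0094]

0.8150 0.0077 0.8503 0.9839 0.1453 0.0094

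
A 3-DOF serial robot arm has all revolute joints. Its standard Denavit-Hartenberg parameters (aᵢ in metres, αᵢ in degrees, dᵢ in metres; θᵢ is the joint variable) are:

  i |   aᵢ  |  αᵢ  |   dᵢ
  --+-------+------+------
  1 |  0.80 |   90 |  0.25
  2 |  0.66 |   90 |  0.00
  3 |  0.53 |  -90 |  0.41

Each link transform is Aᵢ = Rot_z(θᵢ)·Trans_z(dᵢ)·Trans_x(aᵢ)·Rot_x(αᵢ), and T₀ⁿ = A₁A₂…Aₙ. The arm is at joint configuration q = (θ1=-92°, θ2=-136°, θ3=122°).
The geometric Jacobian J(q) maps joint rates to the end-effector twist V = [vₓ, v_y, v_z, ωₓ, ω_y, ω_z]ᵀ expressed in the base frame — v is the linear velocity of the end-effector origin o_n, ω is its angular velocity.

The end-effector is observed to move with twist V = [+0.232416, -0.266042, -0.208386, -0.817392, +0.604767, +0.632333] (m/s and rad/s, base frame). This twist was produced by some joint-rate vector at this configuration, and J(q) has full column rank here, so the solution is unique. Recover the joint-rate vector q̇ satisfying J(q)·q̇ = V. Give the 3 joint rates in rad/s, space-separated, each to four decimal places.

o_n = [-0.4577, -0.2266, 0.2816]
J₁: ẑ×o_n = [0.2266, -0.4577, 0.0000], ω = ẑ
J2: z=[-0.9994, 0.0349, 0.0000] o=[-0.0279, -0.7995, 0.2500] → [0.0011, 0.0315, -0.5575, -0.9994, 0.0349, 0.0000]
J3: z=[0.0242, 0.6942, 0.7193] o=[-0.0114, -0.3250, -0.2085] → [0.2694, -0.3329, 0.3122, 0.0242, 0.6942, 0.7193]
q̇ = J⁺·V = [0.0360, 0.8380, 0.8290]

0.0360 0.8380 0.8290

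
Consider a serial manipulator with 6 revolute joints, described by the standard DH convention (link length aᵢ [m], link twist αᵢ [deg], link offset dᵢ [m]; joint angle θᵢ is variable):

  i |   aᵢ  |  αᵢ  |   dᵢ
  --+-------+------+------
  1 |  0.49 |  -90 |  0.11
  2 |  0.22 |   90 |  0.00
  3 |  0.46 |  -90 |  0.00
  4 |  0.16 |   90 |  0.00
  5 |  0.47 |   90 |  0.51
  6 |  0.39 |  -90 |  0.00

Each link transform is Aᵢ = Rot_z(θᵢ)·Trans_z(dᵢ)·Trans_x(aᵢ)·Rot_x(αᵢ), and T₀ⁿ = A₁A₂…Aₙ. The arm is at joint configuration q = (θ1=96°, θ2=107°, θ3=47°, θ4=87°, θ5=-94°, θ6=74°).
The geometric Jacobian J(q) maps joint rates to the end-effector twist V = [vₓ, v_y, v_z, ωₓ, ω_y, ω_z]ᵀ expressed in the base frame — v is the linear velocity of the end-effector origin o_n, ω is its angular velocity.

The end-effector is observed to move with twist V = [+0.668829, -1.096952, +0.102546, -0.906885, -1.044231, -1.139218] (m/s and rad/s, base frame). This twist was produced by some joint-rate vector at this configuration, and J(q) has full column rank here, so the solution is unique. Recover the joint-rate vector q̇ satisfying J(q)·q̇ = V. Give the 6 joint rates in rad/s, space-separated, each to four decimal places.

-0.2550 0.9950 -0.3660 -0.7870 0.7610 -0.3190

o_n = [-0.5873, -0.0987, -1.3623]
J₁: ẑ×o_n = [0.0987, -0.5873, 0.0000], ω = ẑ
J2: z=[-0.9945, -0.1045, 0.0000] o=[-0.0512, 0.4873, 0.1100] → [0.1539, -1.4643, 0.5267, -0.9945, -0.1045, 0.0000]
J3: z=[-0.1000, 0.9511, -0.2924] o=[-0.0445, 0.4233, -0.1004] → [-1.3528, 0.0326, 0.5684, -0.1000, 0.9511, -0.2924]
J4: z=[-0.7006, 0.1414, 0.6994] o=[-0.3695, 0.2970, -0.4004] → [0.1407, -0.8263, 0.3080, -0.7006, 0.1414, 0.6994]
J5: z=[-0.7108, -0.2246, -0.6666] o=[-0.3594, 0.1427, -0.3591] → [0.0644, -0.5611, 0.1204, -0.7108, -0.2246, -0.6666]
J6: z=[-0.1116, 0.9717, -0.2084] o=[-0.3955, -0.0065, -1.0355] → [-0.3368, 0.0035, 0.1966, -0.1116, 0.9717, -0.2084]
q̇ = J⁺·V = [-0.2550, 0.9950, -0.3660, -0.7870, 0.7610, -0.3190]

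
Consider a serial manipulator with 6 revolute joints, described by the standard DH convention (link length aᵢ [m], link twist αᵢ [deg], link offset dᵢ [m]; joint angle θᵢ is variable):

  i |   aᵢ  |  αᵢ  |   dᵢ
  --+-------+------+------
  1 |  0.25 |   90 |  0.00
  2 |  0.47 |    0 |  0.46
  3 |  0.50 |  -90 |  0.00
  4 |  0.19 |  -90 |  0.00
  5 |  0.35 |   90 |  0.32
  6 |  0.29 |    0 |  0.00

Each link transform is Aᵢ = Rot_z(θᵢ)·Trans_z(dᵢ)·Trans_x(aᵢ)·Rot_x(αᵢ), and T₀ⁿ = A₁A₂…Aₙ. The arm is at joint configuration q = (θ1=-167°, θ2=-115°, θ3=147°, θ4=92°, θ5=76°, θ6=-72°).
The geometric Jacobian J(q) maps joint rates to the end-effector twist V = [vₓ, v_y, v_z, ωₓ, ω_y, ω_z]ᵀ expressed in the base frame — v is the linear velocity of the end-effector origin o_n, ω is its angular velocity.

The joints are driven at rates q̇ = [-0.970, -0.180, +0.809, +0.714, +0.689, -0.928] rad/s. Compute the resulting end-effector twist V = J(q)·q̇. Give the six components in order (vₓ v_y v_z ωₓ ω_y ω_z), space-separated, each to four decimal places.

0.1082 1.0792 0.5032 0.4464 1.6968 -0.9031

o_n = [-0.6756, 0.0137, -0.5516]
J₁: ẑ×o_n = [-0.0137, -0.6756, 0.0000], ω = ẑ
J2: z=[-0.2250, 0.9744, 0.0000] o=[-0.2436, -0.0562, 0.0000] → [-0.5375, -0.1241, 0.4052, -0.2250, 0.9744, 0.0000]
J3: z=[-0.2250, 0.9744, 0.0000] o=[-0.1535, 0.4367, -0.4260] → [-0.1224, -0.0283, 0.6038, -0.2250, 0.9744, 0.0000]
J4: z=[0.5163, 0.1192, 0.8480] o=[-0.5667, 0.3413, -0.1610] → [0.2312, 0.1093, -0.1561, 0.5163, 0.1192, 0.8480]
J5: z=[0.8180, 0.2247, -0.5296] o=[-0.5185, 0.1575, -0.1645] → [-0.1631, 0.3999, -0.0823, 0.8180, 0.2247, -0.5296]
J6: z=[0.3710, -0.9096, 0.1872] o=[-0.4106, 0.1070, -0.6236] → [-0.0480, -0.0763, -0.2756, 0.3710, -0.9096, 0.1872]
V = J·q̇ = [0.1082, 1.0792, 0.5032, 0.4464, 1.6968, -0.9031]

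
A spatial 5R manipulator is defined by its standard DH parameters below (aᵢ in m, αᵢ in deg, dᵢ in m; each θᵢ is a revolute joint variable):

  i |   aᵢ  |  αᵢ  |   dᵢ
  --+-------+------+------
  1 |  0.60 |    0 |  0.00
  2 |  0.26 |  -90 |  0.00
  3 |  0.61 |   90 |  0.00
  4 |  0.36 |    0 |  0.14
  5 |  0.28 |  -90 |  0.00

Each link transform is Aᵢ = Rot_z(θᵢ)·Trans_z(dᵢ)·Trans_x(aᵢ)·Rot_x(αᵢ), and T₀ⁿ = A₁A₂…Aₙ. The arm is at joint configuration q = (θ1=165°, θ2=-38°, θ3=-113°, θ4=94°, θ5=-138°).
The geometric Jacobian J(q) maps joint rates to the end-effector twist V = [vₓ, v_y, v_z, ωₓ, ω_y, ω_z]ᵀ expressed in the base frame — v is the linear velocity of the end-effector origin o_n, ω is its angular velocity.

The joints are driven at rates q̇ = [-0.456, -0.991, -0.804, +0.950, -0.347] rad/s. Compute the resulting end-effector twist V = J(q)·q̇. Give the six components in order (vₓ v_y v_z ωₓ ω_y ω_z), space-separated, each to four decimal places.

-0.0829 -0.1173 -0.5567 0.9761 0.0406 -1.6826

o_n = [-0.6050, -0.0844, 0.6691]
J₁: ẑ×o_n = [0.0844, -0.6050, 0.0000], ω = ẑ
J2: z=[0.0000, 0.0000, 1.0000] o=[-0.5796, 0.1553, 0.0000] → [0.2397, -0.0255, 0.0000, 0.0000, 0.0000, 1.0000]
J3: z=[-0.7986, -0.6018, 0.0000] o=[-0.7360, 0.3629, 0.0000] → [-0.4027, 0.5344, 0.4361, -0.7986, -0.6018, 0.0000]
J4: z=[0.5540, -0.7351, -0.3907] o=[-0.5926, 0.1726, 0.5615] → [-0.1795, -0.0547, -0.1515, 0.5540, -0.7351, -0.3907]
J5: z=[0.5540, -0.7351, -0.3907] o=[-0.8077, -0.1386, 0.4837] → [-0.1151, -0.1819, 0.1790, 0.5540, -0.7351, -0.3907]
V = J·q̇ = [-0.0829, -0.1173, -0.5567, 0.9761, 0.0406, -1.6826]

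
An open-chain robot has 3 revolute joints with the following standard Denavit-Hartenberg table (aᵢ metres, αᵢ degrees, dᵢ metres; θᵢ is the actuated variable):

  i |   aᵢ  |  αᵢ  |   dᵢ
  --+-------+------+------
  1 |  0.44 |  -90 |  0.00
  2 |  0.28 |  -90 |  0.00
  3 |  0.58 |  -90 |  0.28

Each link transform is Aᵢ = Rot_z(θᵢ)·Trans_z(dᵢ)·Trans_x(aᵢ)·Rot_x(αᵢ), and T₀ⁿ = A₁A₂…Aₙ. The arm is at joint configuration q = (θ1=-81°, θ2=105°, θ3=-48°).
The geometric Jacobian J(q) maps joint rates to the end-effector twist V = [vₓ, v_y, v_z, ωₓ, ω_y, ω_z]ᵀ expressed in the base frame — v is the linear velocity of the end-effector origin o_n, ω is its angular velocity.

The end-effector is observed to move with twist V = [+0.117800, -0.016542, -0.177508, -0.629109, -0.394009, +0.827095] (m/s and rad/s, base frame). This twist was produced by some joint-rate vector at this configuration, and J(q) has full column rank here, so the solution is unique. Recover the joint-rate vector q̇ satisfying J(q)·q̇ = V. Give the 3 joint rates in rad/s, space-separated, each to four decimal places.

o_n = [0.4252, 0.0708, -0.5729]
J₁: ẑ×o_n = [-0.0708, 0.4252, 0.0000], ω = ẑ
J2: z=[0.9877, 0.1564, 0.0000] o=[0.0688, -0.4346, 0.0000] → [-0.0896, 0.5658, 0.4434, 0.9877, 0.1564, 0.0000]
J3: z=[-0.1511, 0.9540, 0.2588] o=[0.0575, -0.3630, -0.2705] → [-0.4008, 0.0495, -0.4163, -0.1511, 0.9540, 0.2588]
q̇ = J⁺·V = [0.9050, -0.6830, -0.3010]

0.9050 -0.6830 -0.3010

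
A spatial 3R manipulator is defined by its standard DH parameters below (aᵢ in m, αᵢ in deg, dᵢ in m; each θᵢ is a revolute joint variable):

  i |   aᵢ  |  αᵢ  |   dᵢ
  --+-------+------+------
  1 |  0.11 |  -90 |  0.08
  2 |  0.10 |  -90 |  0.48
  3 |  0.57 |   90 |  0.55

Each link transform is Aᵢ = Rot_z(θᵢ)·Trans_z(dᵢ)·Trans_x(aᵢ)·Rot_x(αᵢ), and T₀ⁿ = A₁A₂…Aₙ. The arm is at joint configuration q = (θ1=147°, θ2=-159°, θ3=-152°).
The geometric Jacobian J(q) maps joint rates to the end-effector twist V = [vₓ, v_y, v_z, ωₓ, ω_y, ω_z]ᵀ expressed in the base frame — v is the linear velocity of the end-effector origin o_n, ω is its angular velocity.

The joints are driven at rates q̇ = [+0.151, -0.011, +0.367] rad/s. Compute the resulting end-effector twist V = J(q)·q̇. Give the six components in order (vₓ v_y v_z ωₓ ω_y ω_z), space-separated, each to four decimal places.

o_n = [-0.9805, -0.2547, 0.4489]
J₁: ẑ×o_n = [0.2547, -0.9805, 0.0000], ω = ẑ
J2: z=[-0.5446, -0.8387, 0.0000] o=[-0.0923, 0.0599, 0.0800] → [-0.3094, 0.2009, -0.5736, -0.5446, -0.8387, 0.0000]
J3: z=[-0.3006, 0.1952, 0.9336] o=[-0.2754, -0.3935, 0.1158] → [-0.0646, -0.5582, 0.0959, -0.3006, 0.1952, 0.9336]
V = J·q̇ = [0.0182, -0.3551, 0.0415, -0.1043, 0.0809, 0.4936]

0.0182 -0.3551 0.0415 -0.1043 0.0809 0.4936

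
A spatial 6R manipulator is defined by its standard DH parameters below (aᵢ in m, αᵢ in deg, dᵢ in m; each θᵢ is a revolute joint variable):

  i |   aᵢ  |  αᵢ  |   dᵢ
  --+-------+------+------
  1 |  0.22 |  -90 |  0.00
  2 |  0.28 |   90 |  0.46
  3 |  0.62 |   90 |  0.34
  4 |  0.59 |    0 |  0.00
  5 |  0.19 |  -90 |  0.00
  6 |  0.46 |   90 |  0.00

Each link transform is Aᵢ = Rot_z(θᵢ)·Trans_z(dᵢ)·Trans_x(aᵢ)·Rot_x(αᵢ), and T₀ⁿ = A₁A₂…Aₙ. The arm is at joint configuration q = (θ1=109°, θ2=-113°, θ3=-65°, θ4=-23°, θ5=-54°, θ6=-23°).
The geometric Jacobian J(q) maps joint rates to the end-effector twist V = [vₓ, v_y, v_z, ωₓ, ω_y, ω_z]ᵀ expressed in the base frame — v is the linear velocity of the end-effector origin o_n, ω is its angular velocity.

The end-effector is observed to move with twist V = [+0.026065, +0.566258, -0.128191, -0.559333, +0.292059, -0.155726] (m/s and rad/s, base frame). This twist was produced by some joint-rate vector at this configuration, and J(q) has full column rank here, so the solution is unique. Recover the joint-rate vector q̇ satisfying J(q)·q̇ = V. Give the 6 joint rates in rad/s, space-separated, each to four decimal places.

o_n = [0.6187, 0.6454, 0.8047]
J₁: ẑ×o_n = [-0.6454, 0.6187, 0.0000], ω = ẑ
J2: z=[-0.9455, -0.3256, 0.0000] o=[-0.0716, 0.2080, 0.0000] → [-0.2620, 0.7609, -0.1888, -0.9455, -0.3256, 0.0000]
J3: z=[0.2997, -0.8704, -0.3907] o=[-0.4709, -0.0452, 0.2577] → [-0.2062, -0.5897, 1.1554, 0.2997, -0.8704, -0.3907]
J4: z=[0.2843, 0.4724, -0.8343] o=[0.1956, -0.2550, 0.3661] → [0.9584, -0.4777, 0.0561, 0.2843, 0.4724, -0.8343]
J5: z=[0.2843, 0.4724, -0.8343] o=[0.6211, 0.0211, 0.6674] → [0.5857, -0.0371, 0.1786, 0.2843, 0.4724, -0.8343]
J6: z=[0.9548, -0.0604, 0.2912] o=[0.6045, 0.1882, 0.7564] → [-0.1360, -0.0420, 0.4374, 0.9548, -0.0604, 0.2912]
q̇ = J⁺·V = [0.6660, 0.2260, 0.0340, -0.0120, 0.7720, -0.5990]

0.6660 0.2260 0.0340 -0.0120 0.7720 -0.5990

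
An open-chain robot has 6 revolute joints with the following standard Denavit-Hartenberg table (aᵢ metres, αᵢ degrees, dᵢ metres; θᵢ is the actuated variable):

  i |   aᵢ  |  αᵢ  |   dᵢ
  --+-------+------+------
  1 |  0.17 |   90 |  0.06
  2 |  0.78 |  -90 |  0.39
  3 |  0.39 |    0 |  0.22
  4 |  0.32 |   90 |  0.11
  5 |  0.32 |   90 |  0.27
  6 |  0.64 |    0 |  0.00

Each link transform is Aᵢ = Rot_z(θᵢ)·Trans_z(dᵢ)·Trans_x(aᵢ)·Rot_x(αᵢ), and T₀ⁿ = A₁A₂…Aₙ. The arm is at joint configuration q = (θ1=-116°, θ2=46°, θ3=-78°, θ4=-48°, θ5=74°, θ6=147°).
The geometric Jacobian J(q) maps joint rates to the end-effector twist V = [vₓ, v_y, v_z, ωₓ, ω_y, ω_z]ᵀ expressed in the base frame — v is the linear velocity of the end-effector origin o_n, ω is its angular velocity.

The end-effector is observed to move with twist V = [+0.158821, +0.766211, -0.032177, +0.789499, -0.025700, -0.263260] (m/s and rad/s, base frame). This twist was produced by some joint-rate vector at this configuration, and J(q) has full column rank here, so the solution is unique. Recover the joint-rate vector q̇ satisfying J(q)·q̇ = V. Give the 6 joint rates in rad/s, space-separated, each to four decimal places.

o_n = [-0.6553, 0.0673, 0.2939]
J₁: ẑ×o_n = [-0.0673, -0.6553, 0.0000], ω = ẑ
J2: z=[-0.8988, 0.4384, 0.0000] o=[-0.0745, -0.1528, 0.0600] → [0.1025, 0.2102, 0.0568, -0.8988, 0.4384, 0.0000]
J3: z=[0.3153, 0.6465, 0.6947] o=[-0.6626, -0.4688, 0.6211] → [-0.5840, 0.1083, 0.1643, 0.3153, 0.6465, 0.6947]
J4: z=[0.3153, 0.6465, 0.6947] o=[-0.9608, -0.2100, 0.8322] → [-0.5407, 0.3820, -0.1101, 0.3153, 0.6465, 0.6947]
J5: z=[0.7747, 0.2474, -0.5820] o=[-1.1015, 0.0921, 0.7733] → [-0.1330, 0.1117, -0.1296, 0.7747, 0.2474, -0.5820]
J6: z=[-0.6138, 0.5155, -0.5979] o=[-0.8437, 0.4214, 0.7926] → [-0.4688, -0.4188, 0.1202, -0.6138, 0.5155, -0.5979]
q̇ = J⁺·V = [-0.6320, 0.1180, 0.5110, -0.2240, 0.4600, -0.7310]

-0.6320 0.1180 0.5110 -0.2240 0.4600 -0.7310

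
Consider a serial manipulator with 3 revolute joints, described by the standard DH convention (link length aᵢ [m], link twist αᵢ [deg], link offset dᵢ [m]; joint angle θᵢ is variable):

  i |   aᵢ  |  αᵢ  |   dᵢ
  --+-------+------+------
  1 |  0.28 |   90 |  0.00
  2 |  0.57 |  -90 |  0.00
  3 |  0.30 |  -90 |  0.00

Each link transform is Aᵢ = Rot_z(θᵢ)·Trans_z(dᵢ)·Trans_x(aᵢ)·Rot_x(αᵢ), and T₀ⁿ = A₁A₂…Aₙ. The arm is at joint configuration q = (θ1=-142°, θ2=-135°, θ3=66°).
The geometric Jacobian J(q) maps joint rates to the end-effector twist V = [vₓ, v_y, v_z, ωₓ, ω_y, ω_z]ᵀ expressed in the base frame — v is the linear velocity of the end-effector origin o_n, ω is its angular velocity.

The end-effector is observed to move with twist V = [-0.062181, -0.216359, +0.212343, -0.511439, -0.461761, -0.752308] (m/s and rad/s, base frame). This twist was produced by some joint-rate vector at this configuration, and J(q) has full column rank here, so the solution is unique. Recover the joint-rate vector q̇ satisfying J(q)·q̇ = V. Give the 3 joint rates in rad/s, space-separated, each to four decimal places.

o_n = [0.3337, -0.0871, -0.4893]
J₁: ẑ×o_n = [0.0871, 0.3337, -0.0000], ω = ẑ
J2: z=[-0.6157, 0.7880, 0.0000] o=[-0.2206, -0.1724, 0.0000] → [-0.3856, -0.3013, -0.4893, -0.6157, 0.7880, 0.0000]
J3: z=[-0.5572, -0.4353, -0.7071] o=[0.0970, 0.0758, -0.4031] → [-0.0776, -0.2155, 0.1938, -0.5572, -0.4353, -0.7071]
q̇ = J⁺·V = [-0.0650, -0.0490, 0.9720]

-0.0650 -0.0490 0.9720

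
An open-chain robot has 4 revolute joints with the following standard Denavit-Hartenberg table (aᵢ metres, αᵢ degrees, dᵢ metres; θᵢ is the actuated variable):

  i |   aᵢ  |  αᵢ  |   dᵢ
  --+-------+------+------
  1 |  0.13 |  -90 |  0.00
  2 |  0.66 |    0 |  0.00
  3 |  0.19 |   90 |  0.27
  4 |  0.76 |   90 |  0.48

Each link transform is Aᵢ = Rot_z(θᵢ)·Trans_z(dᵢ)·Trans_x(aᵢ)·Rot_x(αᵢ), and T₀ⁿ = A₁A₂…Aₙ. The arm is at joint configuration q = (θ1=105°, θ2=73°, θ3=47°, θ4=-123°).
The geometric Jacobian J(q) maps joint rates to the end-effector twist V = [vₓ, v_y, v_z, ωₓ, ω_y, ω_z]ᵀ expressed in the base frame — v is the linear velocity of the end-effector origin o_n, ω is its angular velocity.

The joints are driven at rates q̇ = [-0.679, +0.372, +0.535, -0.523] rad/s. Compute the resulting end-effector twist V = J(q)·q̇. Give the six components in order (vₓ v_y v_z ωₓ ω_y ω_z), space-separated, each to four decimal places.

o_n = [0.1347, 0.9167, -0.6772]
J₁: ẑ×o_n = [-0.9167, 0.1347, 0.0000], ω = ẑ
J2: z=[-0.9659, -0.2588, 0.0000] o=[-0.0336, 0.1256, 0.0000] → [0.1753, -0.6542, -0.7206, -0.9659, -0.2588, 0.0000]
J3: z=[-0.9659, -0.2588, 0.0000] o=[-0.0836, 0.3120, -0.6312] → [0.0119, -0.0445, -0.5277, -0.9659, -0.2588, 0.0000]
J4: z=[-0.2241, 0.8365, -0.5000] o=[-0.3198, 0.1503, -0.7957] → [0.4823, -0.2007, -0.5520, -0.2241, 0.8365, -0.5000]
V = J·q̇ = [0.4418, -0.2537, -0.2617, -0.7589, -0.6722, -0.4175]

0.4418 -0.2537 -0.2617 -0.7589 -0.6722 -0.4175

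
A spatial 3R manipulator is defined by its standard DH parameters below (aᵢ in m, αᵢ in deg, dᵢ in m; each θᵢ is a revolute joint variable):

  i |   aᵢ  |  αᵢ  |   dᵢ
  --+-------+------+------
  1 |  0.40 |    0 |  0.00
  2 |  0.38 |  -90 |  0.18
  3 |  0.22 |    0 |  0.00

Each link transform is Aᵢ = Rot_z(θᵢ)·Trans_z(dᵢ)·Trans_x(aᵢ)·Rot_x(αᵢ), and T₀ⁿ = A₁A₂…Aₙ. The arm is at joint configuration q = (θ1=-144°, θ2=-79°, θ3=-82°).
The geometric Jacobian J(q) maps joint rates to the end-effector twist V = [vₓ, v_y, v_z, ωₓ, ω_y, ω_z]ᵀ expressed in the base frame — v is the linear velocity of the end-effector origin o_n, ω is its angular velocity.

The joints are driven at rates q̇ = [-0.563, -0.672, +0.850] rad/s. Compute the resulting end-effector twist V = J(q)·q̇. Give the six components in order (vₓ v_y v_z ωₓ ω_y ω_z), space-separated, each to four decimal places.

0.0780 0.6794 -0.0260 -0.5797 -0.6217 -1.2350

o_n = [-0.6239, 0.0449, 0.3979]
J₁: ẑ×o_n = [-0.0449, -0.6239, 0.0000], ω = ẑ
J2: z=[0.0000, 0.0000, 1.0000] o=[-0.3236, -0.2351, 0.0000] → [-0.2800, -0.3003, 0.0000, 0.0000, 0.0000, 1.0000]
J3: z=[-0.6820, -0.7314, 0.0000] o=[-0.6015, 0.0240, 0.1800] → [-0.1593, 0.1486, -0.0306, -0.6820, -0.7314, 0.0000]
V = J·q̇ = [0.0780, 0.6794, -0.0260, -0.5797, -0.6217, -1.2350]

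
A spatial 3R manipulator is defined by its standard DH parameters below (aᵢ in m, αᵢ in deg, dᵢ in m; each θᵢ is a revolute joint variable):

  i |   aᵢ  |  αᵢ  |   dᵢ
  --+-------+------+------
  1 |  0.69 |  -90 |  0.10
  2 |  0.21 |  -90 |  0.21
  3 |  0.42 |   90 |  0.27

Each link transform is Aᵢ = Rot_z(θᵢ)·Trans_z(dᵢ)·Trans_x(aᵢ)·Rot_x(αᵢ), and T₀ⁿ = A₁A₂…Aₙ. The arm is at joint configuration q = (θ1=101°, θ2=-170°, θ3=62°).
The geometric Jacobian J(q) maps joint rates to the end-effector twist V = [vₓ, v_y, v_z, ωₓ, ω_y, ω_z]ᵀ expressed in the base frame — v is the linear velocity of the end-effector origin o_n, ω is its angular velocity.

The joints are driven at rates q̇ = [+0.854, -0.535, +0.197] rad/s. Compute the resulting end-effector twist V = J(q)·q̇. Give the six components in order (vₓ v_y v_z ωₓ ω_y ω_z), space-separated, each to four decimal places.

o_n = [0.0938, 0.3604, 0.4366]
J₁: ẑ×o_n = [-0.3604, 0.0938, 0.0000], ω = ẑ
J2: z=[-0.9816, -0.1908, 0.0000] o=[-0.1317, 0.6773, 0.1000] → [-0.0642, 0.3304, 0.3541, -0.9816, -0.1908, 0.0000]
J3: z=[-0.0331, 0.1705, 0.9848] o=[-0.2983, 0.4342, 0.1365] → [0.1239, 0.3961, -0.0644, -0.0331, 0.1705, 0.9848]
V = J·q̇ = [-0.2490, -0.0186, -0.2021, 0.5186, 0.1357, 1.0480]

-0.2490 -0.0186 -0.2021 0.5186 0.1357 1.0480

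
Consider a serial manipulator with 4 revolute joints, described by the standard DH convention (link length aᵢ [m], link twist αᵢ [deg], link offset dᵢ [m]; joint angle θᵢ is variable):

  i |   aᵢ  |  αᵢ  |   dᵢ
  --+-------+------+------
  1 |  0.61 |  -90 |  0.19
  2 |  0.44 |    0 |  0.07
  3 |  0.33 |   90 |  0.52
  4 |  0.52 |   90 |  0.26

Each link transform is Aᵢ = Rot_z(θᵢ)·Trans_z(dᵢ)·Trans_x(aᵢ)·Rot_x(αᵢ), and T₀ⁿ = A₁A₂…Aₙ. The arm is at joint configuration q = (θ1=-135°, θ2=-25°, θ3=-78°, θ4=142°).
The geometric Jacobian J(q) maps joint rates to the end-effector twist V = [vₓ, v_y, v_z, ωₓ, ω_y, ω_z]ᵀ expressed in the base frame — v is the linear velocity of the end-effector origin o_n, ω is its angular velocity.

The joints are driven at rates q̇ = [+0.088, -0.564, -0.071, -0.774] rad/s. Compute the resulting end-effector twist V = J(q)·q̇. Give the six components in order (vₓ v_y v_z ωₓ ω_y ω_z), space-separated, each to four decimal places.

0.3814 -0.1633 0.3169 -0.9823 -0.0843 0.2621

o_n = [0.0967, -1.1904, 0.2397]
J₁: ẑ×o_n = [1.1904, 0.0967, -0.0000], ω = ẑ
J2: z=[0.7071, -0.7071, 0.0000] o=[-0.4313, -0.4313, 0.1900] → [-0.0352, -0.0352, -0.1634, 0.7071, -0.7071, 0.0000]
J3: z=[0.7071, -0.7071, 0.0000] o=[-0.6638, -0.7628, 0.3760] → [0.0963, 0.0963, 0.2354, 0.7071, -0.7071, 0.0000]
J4: z=[0.6890, 0.6890, -0.2250] o=[-0.2436, -1.0780, 0.6975] → [-0.3407, 0.2388, -0.3119, 0.6890, 0.6890, -0.2250]
V = J·q̇ = [0.3814, -0.1633, 0.3169, -0.9823, -0.0843, 0.2621]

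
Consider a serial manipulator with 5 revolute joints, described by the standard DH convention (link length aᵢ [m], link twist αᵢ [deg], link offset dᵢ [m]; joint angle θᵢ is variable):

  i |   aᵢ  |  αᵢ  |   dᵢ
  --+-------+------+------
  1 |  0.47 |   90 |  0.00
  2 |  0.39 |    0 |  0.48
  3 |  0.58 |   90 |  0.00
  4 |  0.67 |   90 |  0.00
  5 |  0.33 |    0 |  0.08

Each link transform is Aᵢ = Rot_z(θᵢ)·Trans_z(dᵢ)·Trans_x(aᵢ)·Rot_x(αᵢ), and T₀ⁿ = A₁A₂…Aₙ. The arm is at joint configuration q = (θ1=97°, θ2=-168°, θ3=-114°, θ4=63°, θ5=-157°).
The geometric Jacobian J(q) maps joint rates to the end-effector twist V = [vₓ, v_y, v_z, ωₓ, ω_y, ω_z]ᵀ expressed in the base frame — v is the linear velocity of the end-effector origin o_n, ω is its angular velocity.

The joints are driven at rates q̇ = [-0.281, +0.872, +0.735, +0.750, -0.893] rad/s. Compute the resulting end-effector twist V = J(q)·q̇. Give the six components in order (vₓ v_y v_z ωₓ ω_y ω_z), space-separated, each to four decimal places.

0.2660 -1.2414 -0.5825 1.9282 0.8092 -1.2152

o_n = [0.7481, 0.2252, 0.7454]
J₁: ẑ×o_n = [-0.2252, 0.7481, 0.0000], ω = ẑ
J2: z=[0.9925, 0.1219, 0.0000] o=[-0.0573, 0.4665, 0.0000] → [0.0908, -0.7398, -0.3376, 0.9925, 0.1219, 0.0000]
J3: z=[0.9925, 0.1219, 0.0000] o=[0.4656, 0.1464, -0.0811] → [0.1007, -0.8203, 0.0439, 0.9925, 0.1219, 0.0000]
J4: z=[-0.1192, 0.9709, -0.2079] o=[0.4509, 0.2660, 0.4862] → [0.2431, -0.0309, -0.2837, -0.1192, 0.9709, -0.2079]
J5: z=[-0.4732, 0.1285, 0.8715] o=[1.0358, 0.4016, 0.7838] → [0.1488, -0.2688, 0.1204, -0.4732, 0.1285, 0.8715]
V = J·q̇ = [0.2660, -1.2414, -0.5825, 1.9282, 0.8092, -1.2152]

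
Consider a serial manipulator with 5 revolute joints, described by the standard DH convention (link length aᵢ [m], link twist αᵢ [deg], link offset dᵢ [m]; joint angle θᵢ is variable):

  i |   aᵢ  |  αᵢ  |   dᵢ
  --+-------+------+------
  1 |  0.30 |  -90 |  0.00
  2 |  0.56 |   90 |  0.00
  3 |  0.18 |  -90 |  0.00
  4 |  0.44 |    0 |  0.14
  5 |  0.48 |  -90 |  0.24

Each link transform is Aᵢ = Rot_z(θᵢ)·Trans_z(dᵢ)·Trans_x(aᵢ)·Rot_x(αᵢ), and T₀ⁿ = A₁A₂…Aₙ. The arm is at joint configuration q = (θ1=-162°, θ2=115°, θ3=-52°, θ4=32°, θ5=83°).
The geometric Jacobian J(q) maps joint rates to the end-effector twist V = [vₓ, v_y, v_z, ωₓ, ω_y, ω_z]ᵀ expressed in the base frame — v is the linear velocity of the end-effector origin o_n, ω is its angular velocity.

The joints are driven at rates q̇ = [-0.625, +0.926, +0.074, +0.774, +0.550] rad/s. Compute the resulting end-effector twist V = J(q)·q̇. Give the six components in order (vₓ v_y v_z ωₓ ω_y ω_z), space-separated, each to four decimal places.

0.8087 -0.9035 1.4093 0.8936 -1.5404 -1.6018

o_n = [0.7097, 0.2749, -0.6920]
J₁: ẑ×o_n = [-0.2749, 0.7097, 0.0000], ω = ẑ
J2: z=[0.3090, -0.9511, 0.0000] o=[-0.2853, -0.0927, 0.0000] → [0.6581, 0.2138, 1.0599, 0.3090, -0.9511, 0.0000]
J3: z=[-0.8619, -0.2801, -0.4226] o=[-0.0602, -0.0196, -0.5075] → [0.1761, -0.4844, -0.0381, -0.8619, -0.2801, -0.4226]
J4: z=[0.5070, -0.4826, -0.7142] o=[-0.0595, 0.1298, -0.6080] → [0.1441, -0.5068, 0.4448, 0.5070, -0.4826, -0.7142]
J5: z=[0.5070, -0.4826, -0.7142] o=[0.2139, 0.4372, -0.8176] → [-0.1766, -0.4178, 0.1570, 0.5070, -0.4826, -0.7142]
V = J·q̇ = [0.8087, -0.9035, 1.4093, 0.8936, -1.5404, -1.6018]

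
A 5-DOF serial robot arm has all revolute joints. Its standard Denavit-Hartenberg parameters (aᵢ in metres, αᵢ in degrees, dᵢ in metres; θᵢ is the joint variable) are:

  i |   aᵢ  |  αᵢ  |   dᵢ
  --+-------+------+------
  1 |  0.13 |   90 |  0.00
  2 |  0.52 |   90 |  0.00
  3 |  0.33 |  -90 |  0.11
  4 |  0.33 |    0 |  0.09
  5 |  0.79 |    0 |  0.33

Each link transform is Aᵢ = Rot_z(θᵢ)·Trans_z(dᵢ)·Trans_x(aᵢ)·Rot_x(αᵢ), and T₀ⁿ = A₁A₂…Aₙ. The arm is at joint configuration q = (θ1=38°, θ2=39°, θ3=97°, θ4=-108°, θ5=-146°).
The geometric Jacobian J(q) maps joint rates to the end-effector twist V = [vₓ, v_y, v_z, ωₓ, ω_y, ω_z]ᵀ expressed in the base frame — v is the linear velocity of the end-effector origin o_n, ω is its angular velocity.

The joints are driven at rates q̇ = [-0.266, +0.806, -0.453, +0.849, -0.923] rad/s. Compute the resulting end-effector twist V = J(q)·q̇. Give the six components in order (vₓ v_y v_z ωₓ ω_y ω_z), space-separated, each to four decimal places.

o_n = [-0.0268, 0.0311, 0.3249]
J₁: ẑ×o_n = [-0.0311, -0.0268, 0.0000], ω = ẑ
J2: z=[0.6157, -0.7880, 0.0000] o=[0.1024, 0.0800, 0.0000] → [-0.2560, -0.2000, -0.1320, 0.6157, -0.7880, 0.0000]
J3: z=[0.4959, 0.3874, -0.7771] o=[0.4209, 0.3288, 0.3272] → [-0.2323, 0.3491, 0.0258, 0.4959, 0.3874, -0.7771]
J4: z=[-0.6829, -0.3789, -0.6246] o=[0.6525, 0.0941, 0.2165] → [-0.0805, 0.4983, -0.2143, -0.6829, -0.3789, -0.6246]
J5: z=[-0.6829, -0.3789, -0.6246] o=[0.6919, 0.2673, -0.0759] → [-0.2994, 0.7226, -0.1110, -0.6829, -0.3789, -0.6246]
V = J·q̇ = [0.1152, -0.5561, -0.1976, 0.3221, -0.7826, 0.1323]

0.1152 -0.5561 -0.1976 0.3221 -0.7826 0.1323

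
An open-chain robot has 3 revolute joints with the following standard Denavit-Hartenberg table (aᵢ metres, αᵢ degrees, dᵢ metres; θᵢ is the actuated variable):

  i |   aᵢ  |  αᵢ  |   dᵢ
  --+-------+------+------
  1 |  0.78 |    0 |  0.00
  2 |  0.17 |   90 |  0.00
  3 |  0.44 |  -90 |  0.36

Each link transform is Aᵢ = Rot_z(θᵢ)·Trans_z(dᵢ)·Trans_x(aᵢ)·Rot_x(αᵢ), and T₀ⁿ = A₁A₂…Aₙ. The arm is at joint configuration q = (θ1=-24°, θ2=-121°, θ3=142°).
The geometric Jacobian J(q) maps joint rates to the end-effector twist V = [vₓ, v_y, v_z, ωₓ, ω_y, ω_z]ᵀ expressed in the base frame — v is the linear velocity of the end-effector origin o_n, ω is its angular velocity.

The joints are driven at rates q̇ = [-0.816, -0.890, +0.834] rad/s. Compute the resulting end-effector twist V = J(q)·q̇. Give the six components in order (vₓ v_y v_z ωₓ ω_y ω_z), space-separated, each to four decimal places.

0.6022 -0.3466 -0.2892 -0.4784 0.6832 -1.7060

o_n = [0.6508, 0.0790, 0.2709]
J₁: ẑ×o_n = [-0.0790, 0.6508, 0.0000], ω = ẑ
J2: z=[0.0000, 0.0000, 1.0000] o=[0.7126, -0.3173, 0.0000] → [-0.3963, -0.0617, 0.0000, 0.0000, 0.0000, 1.0000]
J3: z=[-0.5736, 0.8192, 0.0000] o=[0.5733, -0.4148, 0.0000] → [0.2219, 0.1554, -0.3467, -0.5736, 0.8192, 0.0000]
V = J·q̇ = [0.6022, -0.3466, -0.2892, -0.4784, 0.6832, -1.7060]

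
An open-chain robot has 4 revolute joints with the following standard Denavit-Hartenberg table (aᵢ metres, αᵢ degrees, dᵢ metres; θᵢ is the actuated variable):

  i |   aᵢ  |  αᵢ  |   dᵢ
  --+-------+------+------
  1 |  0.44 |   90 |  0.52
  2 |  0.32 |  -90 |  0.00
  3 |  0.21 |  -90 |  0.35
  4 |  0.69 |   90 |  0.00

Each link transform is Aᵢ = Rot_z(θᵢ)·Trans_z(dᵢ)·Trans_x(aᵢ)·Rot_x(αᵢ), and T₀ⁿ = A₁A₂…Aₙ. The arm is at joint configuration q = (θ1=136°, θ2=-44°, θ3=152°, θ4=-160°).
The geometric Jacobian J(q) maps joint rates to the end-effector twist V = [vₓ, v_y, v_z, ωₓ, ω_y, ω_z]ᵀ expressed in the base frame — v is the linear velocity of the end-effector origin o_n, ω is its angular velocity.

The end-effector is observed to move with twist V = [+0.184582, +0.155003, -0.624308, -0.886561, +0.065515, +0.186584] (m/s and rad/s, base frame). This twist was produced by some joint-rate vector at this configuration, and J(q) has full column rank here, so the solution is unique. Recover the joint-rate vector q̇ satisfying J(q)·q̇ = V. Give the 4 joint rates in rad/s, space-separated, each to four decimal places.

-0.4270 -0.4460 0.9160 -0.1390

o_n = [-0.8322, 1.0898, 0.4504]
J₁: ẑ×o_n = [-1.0898, -0.8322, 0.0000], ω = ẑ
J2: z=[0.6947, 0.7193, 0.0000] o=[-0.3165, 0.3056, 0.5200] → [-0.0501, 0.0484, 0.9157, 0.6947, 0.7193, 0.0000]
J3: z=[-0.4997, 0.4826, 0.7193] o=[-0.4821, 0.4656, 0.2977] → [-0.3754, -0.1756, -0.1430, -0.4997, 0.4826, 0.7193]
J4: z=[0.8563, 0.4005, 0.3261] o=[-0.6295, 0.4709, 0.6783] → [-0.2931, 0.1291, 0.6112, 0.8563, 0.4005, 0.3261]
q̇ = J⁺·V = [-0.4270, -0.4460, 0.9160, -0.1390]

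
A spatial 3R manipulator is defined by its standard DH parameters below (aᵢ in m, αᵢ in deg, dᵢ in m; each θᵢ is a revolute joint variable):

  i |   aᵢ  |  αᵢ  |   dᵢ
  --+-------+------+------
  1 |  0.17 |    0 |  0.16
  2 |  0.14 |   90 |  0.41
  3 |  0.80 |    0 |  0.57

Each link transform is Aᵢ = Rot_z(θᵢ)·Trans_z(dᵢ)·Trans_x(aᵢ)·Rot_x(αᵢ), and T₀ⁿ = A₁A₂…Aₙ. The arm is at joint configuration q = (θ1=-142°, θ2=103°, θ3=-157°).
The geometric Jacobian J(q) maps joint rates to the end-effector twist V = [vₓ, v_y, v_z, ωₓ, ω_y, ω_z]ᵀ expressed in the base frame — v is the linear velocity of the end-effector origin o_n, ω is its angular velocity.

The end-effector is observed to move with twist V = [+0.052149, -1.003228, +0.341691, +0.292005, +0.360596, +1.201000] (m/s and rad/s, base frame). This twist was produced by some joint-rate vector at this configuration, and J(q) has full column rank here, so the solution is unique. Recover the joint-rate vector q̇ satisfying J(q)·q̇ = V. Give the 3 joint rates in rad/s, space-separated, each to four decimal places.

o_n = [-0.9562, -0.1723, 0.2574]
J₁: ẑ×o_n = [0.1723, -0.9562, 0.0000], ω = ẑ
J2: z=[0.0000, 0.0000, 1.0000] o=[-0.1340, -0.1047, 0.1600] → [0.0676, -0.8222, 0.0000, 0.0000, 0.0000, 1.0000]
J3: z=[-0.6293, -0.7771, 0.0000] o=[-0.0252, -0.1928, 0.5700] → [0.2429, -0.1967, -0.7364, -0.6293, -0.7771, 0.0000]
q̇ = J⁺·V = [0.7990, 0.4020, -0.4640]

0.7990 0.4020 -0.4640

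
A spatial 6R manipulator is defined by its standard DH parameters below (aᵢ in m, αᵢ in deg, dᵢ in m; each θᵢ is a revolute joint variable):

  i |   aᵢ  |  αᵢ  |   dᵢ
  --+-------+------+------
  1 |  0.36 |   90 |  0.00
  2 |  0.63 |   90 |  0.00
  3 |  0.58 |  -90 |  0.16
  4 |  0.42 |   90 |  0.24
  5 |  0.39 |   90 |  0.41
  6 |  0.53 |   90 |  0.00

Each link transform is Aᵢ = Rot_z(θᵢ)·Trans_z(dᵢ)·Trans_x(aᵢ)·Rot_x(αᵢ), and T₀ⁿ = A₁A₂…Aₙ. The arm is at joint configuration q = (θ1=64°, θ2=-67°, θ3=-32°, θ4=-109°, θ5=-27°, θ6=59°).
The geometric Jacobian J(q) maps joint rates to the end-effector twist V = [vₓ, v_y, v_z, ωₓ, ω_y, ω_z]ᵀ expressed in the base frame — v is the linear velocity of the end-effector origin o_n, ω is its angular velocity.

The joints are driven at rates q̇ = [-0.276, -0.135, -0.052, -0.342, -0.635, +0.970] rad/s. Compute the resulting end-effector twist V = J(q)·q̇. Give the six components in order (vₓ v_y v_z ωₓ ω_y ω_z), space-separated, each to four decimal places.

0.2433 0.6530 0.8006 -1.2909 0.8939 -0.1660

o_n = [0.0645, -0.4343, -0.4341]
J₁: ẑ×o_n = [0.4343, 0.0645, -0.0000], ω = ẑ
J2: z=[0.8988, -0.4384, 0.0000] o=[0.1578, 0.3236, 0.0000] → [0.1903, 0.3902, -0.7220, 0.8988, -0.4384, 0.0000]
J3: z=[-0.4035, -0.8273, -0.3907] o=[0.2657, 0.5448, -0.5799] → [-0.5032, 0.1375, 0.2286, -0.4035, -0.8273, -0.3907]
J4: z=[0.8530, -0.1857, -0.4878] o=[0.0092, 0.7199, -1.0952] → [-0.6857, -0.5909, -0.9742, 0.8530, -0.1857, -0.4878]
J5: z=[0.4444, -0.2319, 0.8653] o=[0.0989, 0.2743, -1.2607] → [0.4215, -0.3971, -0.3228, 0.4444, -0.2319, 0.8653]
J6: z=[-0.6357, 0.5989, 0.4870] o=[0.0349, -0.1197, -0.8596] → [0.4080, 0.2849, 0.1823, -0.6357, 0.5989, 0.4870]
V = J·q̇ = [0.2433, 0.6530, 0.8006, -1.2909, 0.8939, -0.1660]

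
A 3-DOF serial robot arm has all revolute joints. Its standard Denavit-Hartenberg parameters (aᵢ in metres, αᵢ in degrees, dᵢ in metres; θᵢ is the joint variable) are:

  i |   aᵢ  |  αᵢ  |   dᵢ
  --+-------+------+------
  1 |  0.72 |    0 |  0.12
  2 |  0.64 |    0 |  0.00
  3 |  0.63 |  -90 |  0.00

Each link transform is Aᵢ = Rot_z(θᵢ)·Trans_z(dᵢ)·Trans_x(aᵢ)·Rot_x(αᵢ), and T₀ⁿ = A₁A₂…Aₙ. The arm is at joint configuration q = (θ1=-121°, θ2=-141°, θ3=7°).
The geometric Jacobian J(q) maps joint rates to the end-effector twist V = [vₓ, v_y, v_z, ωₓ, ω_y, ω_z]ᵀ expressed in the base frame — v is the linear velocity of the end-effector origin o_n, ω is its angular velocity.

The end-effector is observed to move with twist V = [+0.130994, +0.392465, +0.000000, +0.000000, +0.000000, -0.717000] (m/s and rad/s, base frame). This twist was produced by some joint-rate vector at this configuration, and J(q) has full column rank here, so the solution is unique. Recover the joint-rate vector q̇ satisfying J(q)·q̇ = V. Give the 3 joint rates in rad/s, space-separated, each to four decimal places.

-0.6960 0.5000 -0.5210

o_n = [-0.6230, 0.6251, 0.1200]
J₁: ẑ×o_n = [-0.6251, -0.6230, 0.0000], ω = ẑ
J2: z=[0.0000, 0.0000, 1.0000] o=[-0.3708, -0.6172, 0.1200] → [-1.2423, -0.2521, 0.0000, 0.0000, 0.0000, 1.0000]
J3: z=[0.0000, 0.0000, 1.0000] o=[-0.4599, 0.0166, 0.1200] → [-0.6085, -0.1631, 0.0000, 0.0000, 0.0000, 1.0000]
q̇ = J⁺·V = [-0.6960, 0.5000, -0.5210]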